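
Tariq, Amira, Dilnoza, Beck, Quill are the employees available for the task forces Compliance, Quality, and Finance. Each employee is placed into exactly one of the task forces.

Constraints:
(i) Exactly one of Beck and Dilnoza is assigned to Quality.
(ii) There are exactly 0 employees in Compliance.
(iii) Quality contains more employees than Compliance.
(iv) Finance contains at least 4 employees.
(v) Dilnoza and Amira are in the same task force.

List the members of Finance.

(ii): Compliance already has 0, so the rest are out.
Suppose Tariq ∉ Finance: no assignment then satisfies all the clues, so Tariq ∈ Finance.

Finance = {Amira, Dilnoza, Quill, Tariq}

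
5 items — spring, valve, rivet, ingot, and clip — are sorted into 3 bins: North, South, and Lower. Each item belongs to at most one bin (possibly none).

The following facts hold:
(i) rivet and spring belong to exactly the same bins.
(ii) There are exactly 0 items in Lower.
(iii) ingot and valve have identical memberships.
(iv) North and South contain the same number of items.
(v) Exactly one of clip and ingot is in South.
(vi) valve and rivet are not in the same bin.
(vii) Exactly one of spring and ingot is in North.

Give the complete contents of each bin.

North = {rivet, spring}; South = {ingot, valve}; Lower = {}

(ii): Lower already has 0, so the rest are out.
Suppose spring ∉ North: no assignment then satisfies all the clues, so spring ∈ North.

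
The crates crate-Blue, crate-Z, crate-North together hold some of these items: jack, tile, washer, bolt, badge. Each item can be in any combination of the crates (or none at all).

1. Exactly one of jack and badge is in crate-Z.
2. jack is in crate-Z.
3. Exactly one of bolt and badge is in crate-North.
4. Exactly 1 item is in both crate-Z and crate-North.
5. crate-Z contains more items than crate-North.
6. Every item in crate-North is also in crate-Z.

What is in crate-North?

From (2): jack ∈ crate-Z.
(1) (exactly one): badge ∉ crate-Z.
(6) contrapositive: badge ∉ crate-North.
(3) (exactly one): bolt ∈ crate-North.
(6) with bolt ∈ crate-North: bolt ∈ crate-Z.
Suppose jack ∈ crate-North: no assignment then satisfies all the clues, so jack ∉ crate-North.

crate-North = {bolt}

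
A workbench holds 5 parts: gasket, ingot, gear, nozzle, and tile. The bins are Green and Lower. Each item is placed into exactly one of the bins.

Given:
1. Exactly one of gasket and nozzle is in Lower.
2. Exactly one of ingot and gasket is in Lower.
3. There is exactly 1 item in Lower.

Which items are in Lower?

Lower = {gasket}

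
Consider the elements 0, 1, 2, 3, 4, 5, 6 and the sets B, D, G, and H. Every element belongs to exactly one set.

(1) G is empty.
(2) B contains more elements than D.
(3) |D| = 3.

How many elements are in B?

4

(1): G already has 0, so the rest are out.
Suppose 0 ∈ H: no assignment then satisfies all the clues, so 0 ∉ H.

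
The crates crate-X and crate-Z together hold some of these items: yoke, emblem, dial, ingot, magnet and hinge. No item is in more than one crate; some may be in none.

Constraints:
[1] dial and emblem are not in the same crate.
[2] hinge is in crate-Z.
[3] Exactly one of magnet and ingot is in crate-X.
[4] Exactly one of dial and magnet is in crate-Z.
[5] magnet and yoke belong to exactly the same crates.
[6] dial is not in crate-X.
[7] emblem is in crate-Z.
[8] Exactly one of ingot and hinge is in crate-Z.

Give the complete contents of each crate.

crate-X = {ingot}; crate-Z = {emblem, hinge, magnet, yoke}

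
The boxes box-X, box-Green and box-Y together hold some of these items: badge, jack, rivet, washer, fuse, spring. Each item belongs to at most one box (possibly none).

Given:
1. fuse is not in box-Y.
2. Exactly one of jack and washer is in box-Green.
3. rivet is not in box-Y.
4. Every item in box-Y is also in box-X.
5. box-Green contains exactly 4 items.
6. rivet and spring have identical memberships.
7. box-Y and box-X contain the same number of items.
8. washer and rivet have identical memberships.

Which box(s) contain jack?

jack: none

From (1): fuse ∉ box-Y.
From (3): rivet ∉ box-Y.
(6): spring matches rivet: spring ∉ box-Y.
(8): washer matches rivet: washer ∉ box-Y.
Suppose jack ∈ box-X: no assignment then satisfies all the clues, so jack ∉ box-X.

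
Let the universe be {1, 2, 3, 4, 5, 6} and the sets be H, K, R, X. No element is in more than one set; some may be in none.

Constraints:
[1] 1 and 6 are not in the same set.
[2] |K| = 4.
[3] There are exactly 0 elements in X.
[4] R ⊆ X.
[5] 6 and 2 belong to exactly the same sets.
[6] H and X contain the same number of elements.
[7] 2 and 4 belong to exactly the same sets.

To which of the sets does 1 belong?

1: none

(3): X already has 0, so the rest are out.
(4) contrapositive: 1 ∉ R.
(4) contrapositive: 2 ∉ R.
(4) contrapositive: 3 ∉ R.
(4) contrapositive: 4 ∉ R.
(4) contrapositive: 5 ∉ R.
(4) contrapositive: 6 ∉ R.
Suppose 1 ∈ H: no assignment then satisfies all the clues, so 1 ∉ H.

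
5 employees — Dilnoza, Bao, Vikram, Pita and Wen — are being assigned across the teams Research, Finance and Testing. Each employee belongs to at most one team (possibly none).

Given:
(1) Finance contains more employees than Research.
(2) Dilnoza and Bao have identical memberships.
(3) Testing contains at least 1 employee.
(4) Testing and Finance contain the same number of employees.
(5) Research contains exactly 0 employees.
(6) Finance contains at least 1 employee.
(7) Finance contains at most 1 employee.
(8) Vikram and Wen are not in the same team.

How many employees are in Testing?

(5): Research already has 0, so the rest are out.
Suppose Dilnoza ∈ Finance: no assignment then satisfies all the clues, so Dilnoza ∉ Finance.

1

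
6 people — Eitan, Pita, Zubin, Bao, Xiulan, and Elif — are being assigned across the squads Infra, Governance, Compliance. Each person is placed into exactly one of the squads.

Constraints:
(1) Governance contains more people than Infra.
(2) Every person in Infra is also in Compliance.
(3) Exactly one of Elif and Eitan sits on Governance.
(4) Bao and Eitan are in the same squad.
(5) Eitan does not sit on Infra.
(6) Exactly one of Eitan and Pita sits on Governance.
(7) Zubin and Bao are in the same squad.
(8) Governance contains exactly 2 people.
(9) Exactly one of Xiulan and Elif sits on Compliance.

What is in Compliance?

Compliance = {Bao, Eitan, Xiulan, Zubin}

From (5): Eitan ∉ Infra.
(4): Bao matches Eitan: Bao ∉ Infra.
(7): Zubin matches Bao: Zubin ∉ Infra.
Suppose Eitan ∉ Compliance: no assignment then satisfies all the clues, so Eitan ∈ Compliance.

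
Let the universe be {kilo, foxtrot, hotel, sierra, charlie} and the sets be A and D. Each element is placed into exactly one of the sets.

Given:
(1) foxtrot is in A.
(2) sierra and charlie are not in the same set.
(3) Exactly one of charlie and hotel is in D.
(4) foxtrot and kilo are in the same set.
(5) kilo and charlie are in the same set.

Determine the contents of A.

From (1): foxtrot ∈ A.
(4): kilo matches foxtrot: kilo ∈ A.
(5): charlie matches kilo: charlie ∈ A.
(2): sierra ∉ A.
(3) (exactly one): hotel ∈ D.
Only one set left: sierra ∈ D.

A = {charlie, foxtrot, kilo}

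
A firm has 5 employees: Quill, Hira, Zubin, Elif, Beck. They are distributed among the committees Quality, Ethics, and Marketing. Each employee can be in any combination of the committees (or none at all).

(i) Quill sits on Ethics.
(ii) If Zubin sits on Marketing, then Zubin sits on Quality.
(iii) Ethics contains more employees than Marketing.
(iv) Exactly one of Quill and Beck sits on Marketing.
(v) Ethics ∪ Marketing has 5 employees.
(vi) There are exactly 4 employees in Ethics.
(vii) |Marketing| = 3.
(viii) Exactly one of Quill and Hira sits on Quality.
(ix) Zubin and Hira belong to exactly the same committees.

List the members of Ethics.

Ethics = {Elif, Hira, Quill, Zubin}

From (i): Quill ∈ Ethics.
Suppose Hira ∉ Ethics: no assignment then satisfies all the clues, so Hira ∈ Ethics.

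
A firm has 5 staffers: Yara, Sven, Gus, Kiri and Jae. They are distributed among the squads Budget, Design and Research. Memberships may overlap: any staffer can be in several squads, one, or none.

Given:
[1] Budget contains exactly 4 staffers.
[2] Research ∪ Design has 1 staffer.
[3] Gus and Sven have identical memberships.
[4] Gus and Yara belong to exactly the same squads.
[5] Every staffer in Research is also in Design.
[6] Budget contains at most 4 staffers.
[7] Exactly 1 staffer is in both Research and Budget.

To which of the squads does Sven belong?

Sven: Budget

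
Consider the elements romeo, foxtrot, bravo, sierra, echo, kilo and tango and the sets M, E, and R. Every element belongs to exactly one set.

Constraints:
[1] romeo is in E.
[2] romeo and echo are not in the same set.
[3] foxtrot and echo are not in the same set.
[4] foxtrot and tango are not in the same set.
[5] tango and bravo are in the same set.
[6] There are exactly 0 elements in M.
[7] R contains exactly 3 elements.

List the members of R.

R = {bravo, echo, tango}

From (1): romeo ∈ E.
(2): echo ∉ E.
(6): M already has 0, so the rest are out.
Only one set left: echo ∈ R.
(3): foxtrot ∉ R.
Only one set left: foxtrot ∈ E.
(4): tango ∉ E.
(5): bravo matches tango: bravo ∉ E.
Only one set left: bravo ∈ R.
Only one set left: tango ∈ R.
(7): R already has 3, so the rest are out.
Only one set left: kilo ∈ E.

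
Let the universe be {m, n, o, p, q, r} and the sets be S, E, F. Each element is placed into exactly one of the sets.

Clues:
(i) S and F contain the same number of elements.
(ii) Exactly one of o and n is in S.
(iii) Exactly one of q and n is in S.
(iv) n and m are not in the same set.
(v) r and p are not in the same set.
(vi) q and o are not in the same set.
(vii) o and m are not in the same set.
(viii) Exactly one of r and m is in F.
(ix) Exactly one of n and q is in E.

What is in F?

F = {o, r}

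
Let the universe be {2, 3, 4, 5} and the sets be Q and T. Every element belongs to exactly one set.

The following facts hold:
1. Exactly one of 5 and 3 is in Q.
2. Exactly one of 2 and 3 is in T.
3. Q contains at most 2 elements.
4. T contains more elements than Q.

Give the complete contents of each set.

Q = {3}; T = {2, 4, 5}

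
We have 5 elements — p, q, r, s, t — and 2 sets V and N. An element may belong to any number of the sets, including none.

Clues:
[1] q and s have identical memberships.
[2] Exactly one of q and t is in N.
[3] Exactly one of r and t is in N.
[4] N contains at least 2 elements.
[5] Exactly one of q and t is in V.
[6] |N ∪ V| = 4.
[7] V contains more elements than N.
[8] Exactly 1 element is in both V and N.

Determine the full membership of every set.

V = {p, q, s}; N = {p, t}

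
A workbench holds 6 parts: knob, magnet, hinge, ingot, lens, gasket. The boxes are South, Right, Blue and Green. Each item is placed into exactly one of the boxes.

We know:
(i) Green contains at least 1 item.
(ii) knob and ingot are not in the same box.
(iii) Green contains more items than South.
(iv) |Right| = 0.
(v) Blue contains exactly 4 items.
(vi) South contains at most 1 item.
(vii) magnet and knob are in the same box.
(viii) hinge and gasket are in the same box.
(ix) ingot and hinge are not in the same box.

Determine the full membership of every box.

South = {}; Right = {}; Blue = {gasket, hinge, knob, magnet}; Green = {ingot, lens}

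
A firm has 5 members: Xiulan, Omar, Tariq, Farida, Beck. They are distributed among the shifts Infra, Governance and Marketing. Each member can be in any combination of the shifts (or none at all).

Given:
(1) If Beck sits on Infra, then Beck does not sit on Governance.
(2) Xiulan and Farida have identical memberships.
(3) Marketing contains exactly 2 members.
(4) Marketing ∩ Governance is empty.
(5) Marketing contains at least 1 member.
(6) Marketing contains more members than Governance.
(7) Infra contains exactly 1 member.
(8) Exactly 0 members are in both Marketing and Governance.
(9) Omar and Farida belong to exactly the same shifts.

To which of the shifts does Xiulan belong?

Xiulan: none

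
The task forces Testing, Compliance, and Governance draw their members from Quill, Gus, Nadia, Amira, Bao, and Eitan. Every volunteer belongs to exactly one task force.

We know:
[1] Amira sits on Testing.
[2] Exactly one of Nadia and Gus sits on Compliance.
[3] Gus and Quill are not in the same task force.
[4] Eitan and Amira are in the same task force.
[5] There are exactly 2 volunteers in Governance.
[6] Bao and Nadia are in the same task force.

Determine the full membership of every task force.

Testing = {Amira, Eitan, Quill}; Compliance = {Gus}; Governance = {Bao, Nadia}

From (1): Amira ∈ Testing.
(4): Eitan matches Amira: Eitan ∈ Testing.
Suppose Quill ∉ Testing: no assignment then satisfies all the clues, so Quill ∈ Testing.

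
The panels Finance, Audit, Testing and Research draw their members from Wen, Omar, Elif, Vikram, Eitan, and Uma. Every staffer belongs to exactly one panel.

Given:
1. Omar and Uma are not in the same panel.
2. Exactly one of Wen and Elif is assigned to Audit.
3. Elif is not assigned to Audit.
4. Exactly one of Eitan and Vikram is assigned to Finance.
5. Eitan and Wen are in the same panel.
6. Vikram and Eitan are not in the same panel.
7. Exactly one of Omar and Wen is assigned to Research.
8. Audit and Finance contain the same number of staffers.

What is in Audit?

Audit = {Eitan, Wen}

From (3): Elif ∉ Audit.
(2) (exactly one): Wen ∈ Audit.
(5): Eitan matches Wen: Eitan ∉ Finance.
(5): Eitan matches Wen: Eitan ∈ Audit.
(6): Vikram ∉ Audit.
(7) (exactly one): Omar ∈ Research.
(1): Uma ∉ Research.
(4) (exactly one): Vikram ∈ Finance.
Suppose Uma ∈ Audit: no assignment then satisfies all the clues, so Uma ∉ Audit.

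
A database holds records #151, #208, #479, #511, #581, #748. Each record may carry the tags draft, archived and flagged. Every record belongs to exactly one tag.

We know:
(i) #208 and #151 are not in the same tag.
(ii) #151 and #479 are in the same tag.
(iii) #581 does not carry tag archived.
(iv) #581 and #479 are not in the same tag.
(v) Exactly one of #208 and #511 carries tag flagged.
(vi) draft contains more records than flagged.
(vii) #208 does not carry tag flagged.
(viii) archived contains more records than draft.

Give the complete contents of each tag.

draft = {#208, #581}; archived = {#151, #479, #748}; flagged = {#511}

From (iii): #581 ∉ archived.
From (vii): #208 ∉ flagged.
(v) (exactly one): #511 ∈ flagged.
Suppose #151 ∈ draft: no assignment then satisfies all the clues, so #151 ∉ draft.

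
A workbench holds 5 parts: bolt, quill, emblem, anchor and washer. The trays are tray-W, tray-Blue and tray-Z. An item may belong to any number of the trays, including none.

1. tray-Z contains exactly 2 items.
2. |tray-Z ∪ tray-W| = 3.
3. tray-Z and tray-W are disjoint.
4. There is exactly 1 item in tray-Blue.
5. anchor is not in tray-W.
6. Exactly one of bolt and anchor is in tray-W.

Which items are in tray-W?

From (5): anchor ∉ tray-W.
(6) (exactly one): bolt ∈ tray-W.
(3) (disjoint): bolt ∉ tray-Z.
Suppose quill ∈ tray-W: no assignment then satisfies all the clues, so quill ∉ tray-W.

tray-W = {bolt}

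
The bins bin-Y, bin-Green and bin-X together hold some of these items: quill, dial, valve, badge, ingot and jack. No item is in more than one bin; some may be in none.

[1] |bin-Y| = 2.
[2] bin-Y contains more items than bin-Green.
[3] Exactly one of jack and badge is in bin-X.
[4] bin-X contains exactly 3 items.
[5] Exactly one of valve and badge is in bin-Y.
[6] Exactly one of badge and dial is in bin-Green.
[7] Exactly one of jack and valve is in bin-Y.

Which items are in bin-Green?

bin-Green = {badge}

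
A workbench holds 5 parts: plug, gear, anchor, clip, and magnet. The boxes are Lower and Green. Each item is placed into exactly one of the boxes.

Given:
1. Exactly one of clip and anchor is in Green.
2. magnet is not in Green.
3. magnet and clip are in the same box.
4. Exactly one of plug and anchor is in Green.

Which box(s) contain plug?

plug: Lower

From (2): magnet ∉ Green.
(3): clip matches magnet: clip ∉ Green.
Only one box left: clip ∈ Lower.
Only one box left: magnet ∈ Lower.
(1) (exactly one): anchor ∈ Green.
(4) (exactly one): plug ∉ Green.
Only one box left: plug ∈ Lower.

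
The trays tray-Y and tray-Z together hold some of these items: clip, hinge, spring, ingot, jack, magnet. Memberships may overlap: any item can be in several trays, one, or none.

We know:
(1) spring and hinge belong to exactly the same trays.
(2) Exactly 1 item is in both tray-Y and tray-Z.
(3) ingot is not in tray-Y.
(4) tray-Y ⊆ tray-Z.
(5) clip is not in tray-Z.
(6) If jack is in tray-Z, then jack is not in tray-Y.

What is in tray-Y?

tray-Y = {magnet}

From (3): ingot ∉ tray-Y.
From (5): clip ∉ tray-Z.
(4) contrapositive: clip ∉ tray-Y.
Suppose hinge ∈ tray-Y: no assignment then satisfies all the clues, so hinge ∉ tray-Y.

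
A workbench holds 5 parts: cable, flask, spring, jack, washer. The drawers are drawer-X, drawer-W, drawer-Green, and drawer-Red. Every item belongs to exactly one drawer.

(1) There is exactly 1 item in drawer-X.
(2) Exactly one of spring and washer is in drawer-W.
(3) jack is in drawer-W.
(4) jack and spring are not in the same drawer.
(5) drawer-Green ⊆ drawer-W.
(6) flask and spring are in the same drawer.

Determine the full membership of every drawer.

drawer-X = {cable}; drawer-W = {jack, washer}; drawer-Green = {}; drawer-Red = {flask, spring}

From (3): jack ∈ drawer-W.
(4): spring ∉ drawer-W.
(5) contrapositive: spring ∉ drawer-Green.
(6): flask matches spring: flask ∉ drawer-W.
(6): flask matches spring: flask ∉ drawer-Green.
(2) (exactly one): washer ∈ drawer-W.
Suppose cable ∉ drawer-X: no assignment then satisfies all the clues, so cable ∈ drawer-X.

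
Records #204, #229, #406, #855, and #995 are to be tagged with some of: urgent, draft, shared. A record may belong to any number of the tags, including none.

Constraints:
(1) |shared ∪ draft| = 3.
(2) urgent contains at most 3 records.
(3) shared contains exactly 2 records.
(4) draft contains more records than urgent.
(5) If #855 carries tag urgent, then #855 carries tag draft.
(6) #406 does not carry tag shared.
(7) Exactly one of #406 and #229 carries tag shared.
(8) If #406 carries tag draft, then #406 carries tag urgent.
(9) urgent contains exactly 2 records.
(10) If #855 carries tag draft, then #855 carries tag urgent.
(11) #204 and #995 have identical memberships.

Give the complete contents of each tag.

urgent = {#406, #855}; draft = {#229, #406, #855}; shared = {#229, #855}

From (6): #406 ∉ shared.
(7) (exactly one): #229 ∈ shared.
Suppose #204 ∈ urgent: no assignment then satisfies all the clues, so #204 ∉ urgent.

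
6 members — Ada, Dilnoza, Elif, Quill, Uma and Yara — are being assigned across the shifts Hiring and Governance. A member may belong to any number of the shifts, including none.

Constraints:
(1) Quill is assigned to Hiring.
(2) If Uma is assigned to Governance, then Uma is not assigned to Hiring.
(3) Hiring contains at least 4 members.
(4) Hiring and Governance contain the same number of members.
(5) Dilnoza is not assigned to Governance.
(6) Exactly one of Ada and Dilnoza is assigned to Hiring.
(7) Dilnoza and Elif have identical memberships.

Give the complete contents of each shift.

From (1): Quill ∈ Hiring.
From (5): Dilnoza ∉ Governance.
(7): Elif matches Dilnoza: Elif ∉ Governance.
Suppose Ada ∈ Hiring: no assignment then satisfies all the clues, so Ada ∉ Hiring.

Hiring = {Dilnoza, Elif, Quill, Yara}; Governance = {Ada, Quill, Uma, Yara}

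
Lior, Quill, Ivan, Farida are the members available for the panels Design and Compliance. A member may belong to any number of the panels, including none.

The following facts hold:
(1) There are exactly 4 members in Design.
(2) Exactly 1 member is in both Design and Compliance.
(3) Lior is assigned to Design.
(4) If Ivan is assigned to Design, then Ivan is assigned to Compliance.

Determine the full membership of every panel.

Design = {Farida, Ivan, Lior, Quill}; Compliance = {Ivan}

From (3): Lior ∈ Design.
(1): only 4 candidates remain for Design, so all are in.
(4): Ivan ∈ Compliance.
Suppose Lior ∈ Compliance: no assignment then satisfies all the clues, so Lior ∉ Compliance.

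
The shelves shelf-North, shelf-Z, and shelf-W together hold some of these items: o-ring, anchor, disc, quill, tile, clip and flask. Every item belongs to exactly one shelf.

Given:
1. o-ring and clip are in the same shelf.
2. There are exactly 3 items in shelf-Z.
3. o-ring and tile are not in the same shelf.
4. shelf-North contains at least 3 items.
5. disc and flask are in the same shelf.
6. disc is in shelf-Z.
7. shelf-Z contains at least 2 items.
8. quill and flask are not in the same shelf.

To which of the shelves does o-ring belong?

From (6): disc ∈ shelf-Z.
(5): flask matches disc: flask ∉ shelf-North.
(5): flask matches disc: flask ∈ shelf-Z.
(8): quill ∉ shelf-Z.
Suppose o-ring ∉ shelf-North: no assignment then satisfies all the clues, so o-ring ∈ shelf-North.

o-ring: shelf-North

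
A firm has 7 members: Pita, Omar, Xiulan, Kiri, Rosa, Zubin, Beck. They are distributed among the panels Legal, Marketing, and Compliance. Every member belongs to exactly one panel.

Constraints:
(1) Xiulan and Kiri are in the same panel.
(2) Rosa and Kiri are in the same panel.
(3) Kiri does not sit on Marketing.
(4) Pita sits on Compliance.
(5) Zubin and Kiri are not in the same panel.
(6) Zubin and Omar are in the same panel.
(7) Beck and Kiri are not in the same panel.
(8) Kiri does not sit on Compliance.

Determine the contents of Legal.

Legal = {Kiri, Rosa, Xiulan}

From (3): Kiri ∉ Marketing.
From (4): Pita ∈ Compliance.
From (8): Kiri ∉ Compliance.
(1): Xiulan matches Kiri: Xiulan ∉ Marketing.
(1): Xiulan matches Kiri: Xiulan ∉ Compliance.
(2): Rosa matches Kiri: Rosa ∉ Marketing.
(2): Rosa matches Kiri: Rosa ∉ Compliance.
Only one panel left: Xiulan ∈ Legal.
Only one panel left: Kiri ∈ Legal.
Only one panel left: Rosa ∈ Legal.
(5): Zubin ∉ Legal.
(7): Beck ∉ Legal.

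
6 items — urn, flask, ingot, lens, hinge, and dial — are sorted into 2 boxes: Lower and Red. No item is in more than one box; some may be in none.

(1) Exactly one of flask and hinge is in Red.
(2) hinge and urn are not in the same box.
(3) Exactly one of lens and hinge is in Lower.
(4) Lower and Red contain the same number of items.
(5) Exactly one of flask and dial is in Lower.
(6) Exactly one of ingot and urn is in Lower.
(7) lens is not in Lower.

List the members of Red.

Red = {flask, lens, urn}

From (7): lens ∉ Lower.
(3) (exactly one): hinge ∈ Lower.
(1) (exactly one): flask ∈ Red.
(2): urn ∉ Lower.
(5) (exactly one): dial ∈ Lower.
(6) (exactly one): ingot ∈ Lower.
Suppose urn ∉ Red: no assignment then satisfies all the clues, so urn ∈ Red.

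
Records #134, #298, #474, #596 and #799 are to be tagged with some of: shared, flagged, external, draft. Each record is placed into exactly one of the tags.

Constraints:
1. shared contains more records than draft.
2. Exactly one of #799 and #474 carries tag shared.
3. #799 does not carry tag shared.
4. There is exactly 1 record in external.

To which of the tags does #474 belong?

#474: shared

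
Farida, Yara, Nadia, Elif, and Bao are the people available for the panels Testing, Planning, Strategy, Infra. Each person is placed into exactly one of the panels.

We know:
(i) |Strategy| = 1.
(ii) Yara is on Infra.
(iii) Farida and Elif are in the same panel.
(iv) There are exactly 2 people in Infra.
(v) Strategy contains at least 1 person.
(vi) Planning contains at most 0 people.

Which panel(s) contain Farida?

Farida: Testing

From (ii): Yara ∈ Infra.
(vi): Planning already has 0, so the rest are out.
Suppose Farida ∉ Testing: no assignment then satisfies all the clues, so Farida ∈ Testing.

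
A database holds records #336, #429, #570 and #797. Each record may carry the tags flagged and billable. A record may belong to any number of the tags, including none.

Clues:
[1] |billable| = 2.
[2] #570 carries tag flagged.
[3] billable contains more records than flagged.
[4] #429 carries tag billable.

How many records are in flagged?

1

From (2): #570 ∈ flagged.
From (4): #429 ∈ billable.
Suppose #336 ∈ flagged: no assignment then satisfies all the clues, so #336 ∉ flagged.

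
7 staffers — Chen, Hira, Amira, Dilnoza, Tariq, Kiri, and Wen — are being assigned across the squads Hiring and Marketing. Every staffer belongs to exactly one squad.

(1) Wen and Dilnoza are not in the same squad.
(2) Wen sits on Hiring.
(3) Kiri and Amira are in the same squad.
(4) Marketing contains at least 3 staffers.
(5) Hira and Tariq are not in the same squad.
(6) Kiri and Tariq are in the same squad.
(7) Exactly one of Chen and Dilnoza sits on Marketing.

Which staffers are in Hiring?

Hiring = {Chen, Hira, Wen}

From (2): Wen ∈ Hiring.
(1): Dilnoza ∉ Hiring.
Only one squad left: Dilnoza ∈ Marketing.
(7) (exactly one): Chen ∉ Marketing.
Only one squad left: Chen ∈ Hiring.
Suppose Hira ∉ Hiring: no assignment then satisfies all the clues, so Hira ∈ Hiring.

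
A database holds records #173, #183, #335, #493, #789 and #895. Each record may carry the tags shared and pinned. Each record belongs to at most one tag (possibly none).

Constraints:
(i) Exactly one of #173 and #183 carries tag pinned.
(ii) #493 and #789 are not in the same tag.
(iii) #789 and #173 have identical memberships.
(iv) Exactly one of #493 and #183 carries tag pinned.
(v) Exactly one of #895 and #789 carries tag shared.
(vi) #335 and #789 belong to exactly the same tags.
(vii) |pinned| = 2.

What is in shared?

shared = {#173, #335, #789}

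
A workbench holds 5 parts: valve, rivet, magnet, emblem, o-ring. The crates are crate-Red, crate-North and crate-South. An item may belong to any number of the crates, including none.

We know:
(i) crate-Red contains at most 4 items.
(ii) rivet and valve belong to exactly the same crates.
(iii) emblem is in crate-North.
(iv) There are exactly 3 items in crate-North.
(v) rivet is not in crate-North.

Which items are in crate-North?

crate-North = {emblem, magnet, o-ring}

From (iii): emblem ∈ crate-North.
From (v): rivet ∉ crate-North.
(ii): valve matches rivet: valve ∉ crate-North.
(iv): only 3 candidates remain for crate-North, so all are in.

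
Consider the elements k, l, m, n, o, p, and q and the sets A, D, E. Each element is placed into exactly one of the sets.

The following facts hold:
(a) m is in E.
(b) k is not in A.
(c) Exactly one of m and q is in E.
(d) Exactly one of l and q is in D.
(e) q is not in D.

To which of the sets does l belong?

From (a): m ∈ E.
From (b): k ∉ A.
From (e): q ∉ D.
(c) (exactly one): q ∉ E.
(d) (exactly one): l ∈ D.
Only one set left: q ∈ A.

l: D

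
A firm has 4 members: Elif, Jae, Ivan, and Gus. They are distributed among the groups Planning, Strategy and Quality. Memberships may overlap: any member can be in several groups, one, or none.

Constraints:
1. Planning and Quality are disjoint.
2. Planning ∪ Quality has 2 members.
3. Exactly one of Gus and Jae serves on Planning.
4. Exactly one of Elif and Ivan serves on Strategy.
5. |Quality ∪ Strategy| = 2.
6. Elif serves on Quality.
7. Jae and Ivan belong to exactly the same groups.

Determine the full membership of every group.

Planning = {Gus}; Strategy = {Elif, Gus}; Quality = {Elif}

From (6): Elif ∈ Quality.
(1) (disjoint): Elif ∉ Planning.
Suppose Elif ∉ Strategy: no assignment then satisfies all the clues, so Elif ∈ Strategy.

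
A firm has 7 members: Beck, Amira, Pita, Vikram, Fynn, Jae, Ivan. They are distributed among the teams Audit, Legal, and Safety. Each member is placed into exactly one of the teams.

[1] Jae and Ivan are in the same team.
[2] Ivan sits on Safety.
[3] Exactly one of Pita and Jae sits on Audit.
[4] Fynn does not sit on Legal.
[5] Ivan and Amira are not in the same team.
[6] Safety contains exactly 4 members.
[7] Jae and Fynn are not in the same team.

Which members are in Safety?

Safety = {Beck, Ivan, Jae, Vikram}

From (2): Ivan ∈ Safety.
From (4): Fynn ∉ Legal.
(1): Jae matches Ivan: Jae ∉ Audit.
(1): Jae matches Ivan: Jae ∉ Legal.
(1): Jae matches Ivan: Jae ∈ Safety.
(3) (exactly one): Pita ∈ Audit.
(5): Amira ∉ Safety.
(7): Fynn ∉ Safety.
Only one team left: Fynn ∈ Audit.
(6): only 4 candidates remain for Safety, so all are in.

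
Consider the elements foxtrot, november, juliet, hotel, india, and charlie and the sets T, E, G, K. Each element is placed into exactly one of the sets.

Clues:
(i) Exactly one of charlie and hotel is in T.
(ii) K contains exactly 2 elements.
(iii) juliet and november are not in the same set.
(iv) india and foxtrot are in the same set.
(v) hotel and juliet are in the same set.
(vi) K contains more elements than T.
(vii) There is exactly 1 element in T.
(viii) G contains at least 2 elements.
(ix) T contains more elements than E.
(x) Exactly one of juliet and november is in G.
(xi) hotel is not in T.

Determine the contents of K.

K = {hotel, juliet}

From (xi): hotel ∉ T.
(i) (exactly one): charlie ∈ T.
(v): juliet matches hotel: juliet ∉ T.
(vii): T already has 1, so the rest are out.
Suppose foxtrot ∈ K: no assignment then satisfies all the clues, so foxtrot ∉ K.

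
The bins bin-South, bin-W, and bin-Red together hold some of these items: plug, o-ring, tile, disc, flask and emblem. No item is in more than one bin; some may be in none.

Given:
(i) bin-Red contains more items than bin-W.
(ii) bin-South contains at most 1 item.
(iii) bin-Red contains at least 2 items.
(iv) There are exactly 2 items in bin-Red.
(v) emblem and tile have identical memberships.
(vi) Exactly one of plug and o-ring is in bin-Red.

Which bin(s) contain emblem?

emblem: none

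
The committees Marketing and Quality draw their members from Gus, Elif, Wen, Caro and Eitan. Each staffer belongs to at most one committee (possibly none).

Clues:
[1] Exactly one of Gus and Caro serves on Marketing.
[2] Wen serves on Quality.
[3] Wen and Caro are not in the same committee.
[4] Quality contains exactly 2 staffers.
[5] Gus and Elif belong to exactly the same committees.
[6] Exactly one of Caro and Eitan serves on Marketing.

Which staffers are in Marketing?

Marketing = {Caro}

From (2): Wen ∈ Quality.
(3): Caro ∉ Quality.
Suppose Gus ∈ Marketing: no assignment then satisfies all the clues, so Gus ∉ Marketing.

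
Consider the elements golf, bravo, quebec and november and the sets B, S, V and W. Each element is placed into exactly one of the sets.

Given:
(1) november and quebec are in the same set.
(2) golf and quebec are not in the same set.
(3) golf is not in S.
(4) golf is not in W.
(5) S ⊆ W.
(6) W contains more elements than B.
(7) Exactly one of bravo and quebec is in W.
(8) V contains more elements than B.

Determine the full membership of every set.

B = {}; S = {}; V = {bravo, golf}; W = {november, quebec}

From (3): golf ∉ S.
From (4): golf ∉ W.
Suppose golf ∈ B: no assignment then satisfies all the clues, so golf ∉ B.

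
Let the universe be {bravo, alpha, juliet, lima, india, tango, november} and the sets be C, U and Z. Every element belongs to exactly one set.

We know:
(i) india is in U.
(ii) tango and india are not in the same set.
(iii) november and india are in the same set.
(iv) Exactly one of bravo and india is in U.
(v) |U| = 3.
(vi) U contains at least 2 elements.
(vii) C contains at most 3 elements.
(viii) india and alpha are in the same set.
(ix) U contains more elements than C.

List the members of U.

U = {alpha, india, november}

From (i): india ∈ U.
(ii): tango ∉ U.
(iii): november matches india: november ∉ C.
(iii): november matches india: november ∈ U.
(iv) (exactly one): bravo ∉ U.
(viii): alpha matches india: alpha ∉ C.
(viii): alpha matches india: alpha ∈ U.
(v): U already has 3, so the rest are out.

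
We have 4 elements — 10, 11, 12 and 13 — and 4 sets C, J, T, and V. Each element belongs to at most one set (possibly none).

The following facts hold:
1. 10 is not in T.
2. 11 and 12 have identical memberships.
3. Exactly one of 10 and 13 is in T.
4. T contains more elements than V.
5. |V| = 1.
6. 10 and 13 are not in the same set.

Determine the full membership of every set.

C = {}; J = {}; T = {11, 12, 13}; V = {10}

From (1): 10 ∉ T.
(3) (exactly one): 13 ∈ T.
Suppose 10 ∈ C: no assignment then satisfies all the clues, so 10 ∉ C.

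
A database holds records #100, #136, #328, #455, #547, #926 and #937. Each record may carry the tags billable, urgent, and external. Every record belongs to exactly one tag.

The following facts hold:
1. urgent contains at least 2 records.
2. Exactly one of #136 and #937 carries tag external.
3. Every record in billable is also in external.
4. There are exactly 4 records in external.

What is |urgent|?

3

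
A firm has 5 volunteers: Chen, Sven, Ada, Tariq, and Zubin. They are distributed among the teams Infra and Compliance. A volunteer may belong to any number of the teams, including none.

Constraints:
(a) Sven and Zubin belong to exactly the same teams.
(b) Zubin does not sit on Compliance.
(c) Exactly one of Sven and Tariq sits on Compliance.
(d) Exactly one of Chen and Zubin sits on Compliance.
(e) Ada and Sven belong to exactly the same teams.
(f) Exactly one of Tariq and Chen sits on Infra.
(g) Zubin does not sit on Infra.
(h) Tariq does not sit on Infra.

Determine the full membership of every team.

Infra = {Chen}; Compliance = {Chen, Tariq}

From (b): Zubin ∉ Compliance.
From (g): Zubin ∉ Infra.
From (h): Tariq ∉ Infra.
(a): Sven matches Zubin: Sven ∉ Infra.
(a): Sven matches Zubin: Sven ∉ Compliance.
(c) (exactly one): Tariq ∈ Compliance.
(d) (exactly one): Chen ∈ Compliance.
(e): Ada matches Sven: Ada ∉ Infra.
(e): Ada matches Sven: Ada ∉ Compliance.
(f) (exactly one): Chen ∈ Infra.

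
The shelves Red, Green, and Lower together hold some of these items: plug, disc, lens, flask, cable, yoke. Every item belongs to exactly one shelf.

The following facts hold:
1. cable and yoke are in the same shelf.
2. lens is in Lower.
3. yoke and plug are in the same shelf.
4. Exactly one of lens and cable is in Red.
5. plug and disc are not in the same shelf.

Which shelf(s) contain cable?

cable: Red

From (2): lens ∈ Lower.
(4) (exactly one): cable ∈ Red.
(1): yoke matches cable: yoke ∈ Red.
(3): plug matches yoke: plug ∈ Red.
(5): disc ∉ Red.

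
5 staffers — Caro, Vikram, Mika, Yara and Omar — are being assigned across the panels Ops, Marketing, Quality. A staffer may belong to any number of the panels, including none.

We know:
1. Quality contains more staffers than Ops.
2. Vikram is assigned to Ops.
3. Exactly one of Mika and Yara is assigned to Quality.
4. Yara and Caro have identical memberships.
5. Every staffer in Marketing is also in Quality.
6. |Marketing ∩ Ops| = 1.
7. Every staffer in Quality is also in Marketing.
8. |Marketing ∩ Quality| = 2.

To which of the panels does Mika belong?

Mika: Marketing, Quality

From (2): Vikram ∈ Ops.
Suppose Mika ∈ Ops: no assignment then satisfies all the clues, so Mika ∉ Ops.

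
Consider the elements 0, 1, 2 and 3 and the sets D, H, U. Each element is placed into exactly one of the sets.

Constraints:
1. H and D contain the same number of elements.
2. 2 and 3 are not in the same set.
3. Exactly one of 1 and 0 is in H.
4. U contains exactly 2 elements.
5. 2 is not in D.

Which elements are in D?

D = {3}

From (5): 2 ∉ D.
Suppose 0 ∈ D: no assignment then satisfies all the clues, so 0 ∉ D.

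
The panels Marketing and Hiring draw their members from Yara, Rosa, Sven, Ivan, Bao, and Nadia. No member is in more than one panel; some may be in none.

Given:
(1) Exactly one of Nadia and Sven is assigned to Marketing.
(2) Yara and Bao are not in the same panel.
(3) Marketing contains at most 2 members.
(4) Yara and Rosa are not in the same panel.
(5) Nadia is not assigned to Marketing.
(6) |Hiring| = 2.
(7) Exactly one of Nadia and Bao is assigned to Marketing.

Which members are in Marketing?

From (5): Nadia ∉ Marketing.
(1) (exactly one): Sven ∈ Marketing.
(7) (exactly one): Bao ∈ Marketing.
(2): Yara ∉ Marketing.
(3): Marketing already has 2, so the rest are out.

Marketing = {Bao, Sven}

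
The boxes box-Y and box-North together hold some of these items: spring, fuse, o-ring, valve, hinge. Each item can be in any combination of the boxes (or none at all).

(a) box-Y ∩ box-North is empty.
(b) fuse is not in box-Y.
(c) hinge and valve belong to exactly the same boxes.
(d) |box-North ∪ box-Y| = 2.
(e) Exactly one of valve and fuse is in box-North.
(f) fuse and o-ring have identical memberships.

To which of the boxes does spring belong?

spring: none

From (b): fuse ∉ box-Y.
(f): o-ring matches fuse: o-ring ∉ box-Y.
Suppose spring ∈ box-Y: no assignment then satisfies all the clues, so spring ∉ box-Y.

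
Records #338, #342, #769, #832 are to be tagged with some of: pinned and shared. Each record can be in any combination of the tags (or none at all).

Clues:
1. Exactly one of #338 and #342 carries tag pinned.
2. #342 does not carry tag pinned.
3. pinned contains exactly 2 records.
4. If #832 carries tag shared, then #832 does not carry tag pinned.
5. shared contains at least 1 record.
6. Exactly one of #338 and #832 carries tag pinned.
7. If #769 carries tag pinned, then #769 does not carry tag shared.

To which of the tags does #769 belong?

From (2): #342 ∉ pinned.
(1) (exactly one): #338 ∈ pinned.
(6) (exactly one): #832 ∉ pinned.
(3): only 2 candidates remain for pinned, so all are in.
(7): #769 ∉ shared.

#769: pinned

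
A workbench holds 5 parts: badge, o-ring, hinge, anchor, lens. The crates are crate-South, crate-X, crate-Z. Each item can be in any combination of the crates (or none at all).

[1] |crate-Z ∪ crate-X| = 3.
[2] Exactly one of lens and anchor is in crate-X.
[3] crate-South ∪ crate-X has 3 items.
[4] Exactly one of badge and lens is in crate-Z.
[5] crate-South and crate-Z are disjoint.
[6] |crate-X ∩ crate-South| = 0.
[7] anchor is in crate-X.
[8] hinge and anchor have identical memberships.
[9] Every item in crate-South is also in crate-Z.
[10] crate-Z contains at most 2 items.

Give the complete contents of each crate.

crate-South = {}; crate-X = {anchor, badge, hinge}; crate-Z = {badge}

From (7): anchor ∈ crate-X.
(2) (exactly one): lens ∉ crate-X.
(8): hinge matches anchor: hinge ∈ crate-X.
Suppose badge ∈ crate-South: no assignment then satisfies all the clues, so badge ∉ crate-South.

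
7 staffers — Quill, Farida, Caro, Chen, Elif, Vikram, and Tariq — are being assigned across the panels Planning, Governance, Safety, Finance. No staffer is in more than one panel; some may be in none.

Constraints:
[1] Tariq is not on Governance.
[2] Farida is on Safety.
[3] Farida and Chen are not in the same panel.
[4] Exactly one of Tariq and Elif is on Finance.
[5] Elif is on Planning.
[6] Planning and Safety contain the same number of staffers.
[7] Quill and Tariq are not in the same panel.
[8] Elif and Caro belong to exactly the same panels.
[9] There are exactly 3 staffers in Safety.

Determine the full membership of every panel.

From (1): Tariq ∉ Governance.
From (2): Farida ∈ Safety.
From (5): Elif ∈ Planning.
(3): Chen ∉ Safety.
(4) (exactly one): Tariq ∈ Finance.
(7): Quill ∉ Finance.
(8): Caro matches Elif: Caro ∈ Planning.
(9): only 3 candidates remain for Safety, so all are in.
Suppose Chen ∉ Planning: no assignment then satisfies all the clues, so Chen ∈ Planning.

Planning = {Caro, Chen, Elif}; Governance = {}; Safety = {Farida, Quill, Vikram}; Finance = {Tariq}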